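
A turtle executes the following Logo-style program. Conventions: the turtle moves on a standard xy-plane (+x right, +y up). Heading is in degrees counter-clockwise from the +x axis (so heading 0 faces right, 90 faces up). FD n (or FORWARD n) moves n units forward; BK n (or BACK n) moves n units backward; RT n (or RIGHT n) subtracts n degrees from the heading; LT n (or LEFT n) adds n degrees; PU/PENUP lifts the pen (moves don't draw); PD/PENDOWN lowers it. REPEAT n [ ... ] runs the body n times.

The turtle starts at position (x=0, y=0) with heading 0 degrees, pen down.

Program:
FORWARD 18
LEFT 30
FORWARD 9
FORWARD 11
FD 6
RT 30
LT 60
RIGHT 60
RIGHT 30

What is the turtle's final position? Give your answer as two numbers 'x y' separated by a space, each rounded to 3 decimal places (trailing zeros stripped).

Executing turtle program step by step:
Start: pos=(0,0), heading=0, pen down
FD 18: (0,0) -> (18,0) [heading=0, draw]
LT 30: heading 0 -> 30
FD 9: (18,0) -> (25.794,4.5) [heading=30, draw]
FD 11: (25.794,4.5) -> (35.321,10) [heading=30, draw]
FD 6: (35.321,10) -> (40.517,13) [heading=30, draw]
RT 30: heading 30 -> 0
LT 60: heading 0 -> 60
RT 60: heading 60 -> 0
RT 30: heading 0 -> 330
Final: pos=(40.517,13), heading=330, 4 segment(s) drawn

Answer: 40.517 13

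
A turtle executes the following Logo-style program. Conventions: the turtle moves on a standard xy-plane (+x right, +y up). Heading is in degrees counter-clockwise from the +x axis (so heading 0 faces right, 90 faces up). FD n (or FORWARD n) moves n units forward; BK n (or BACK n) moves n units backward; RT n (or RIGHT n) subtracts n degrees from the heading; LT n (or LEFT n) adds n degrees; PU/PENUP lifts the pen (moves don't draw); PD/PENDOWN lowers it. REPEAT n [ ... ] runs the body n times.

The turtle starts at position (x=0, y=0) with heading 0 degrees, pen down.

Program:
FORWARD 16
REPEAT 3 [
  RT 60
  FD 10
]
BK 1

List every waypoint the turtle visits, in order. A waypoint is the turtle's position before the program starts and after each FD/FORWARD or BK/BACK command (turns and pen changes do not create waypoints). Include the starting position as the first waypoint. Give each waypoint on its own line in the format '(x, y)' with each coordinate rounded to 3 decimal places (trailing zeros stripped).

Executing turtle program step by step:
Start: pos=(0,0), heading=0, pen down
FD 16: (0,0) -> (16,0) [heading=0, draw]
REPEAT 3 [
  -- iteration 1/3 --
  RT 60: heading 0 -> 300
  FD 10: (16,0) -> (21,-8.66) [heading=300, draw]
  -- iteration 2/3 --
  RT 60: heading 300 -> 240
  FD 10: (21,-8.66) -> (16,-17.321) [heading=240, draw]
  -- iteration 3/3 --
  RT 60: heading 240 -> 180
  FD 10: (16,-17.321) -> (6,-17.321) [heading=180, draw]
]
BK 1: (6,-17.321) -> (7,-17.321) [heading=180, draw]
Final: pos=(7,-17.321), heading=180, 5 segment(s) drawn
Waypoints (6 total):
(0, 0)
(16, 0)
(21, -8.66)
(16, -17.321)
(6, -17.321)
(7, -17.321)

Answer: (0, 0)
(16, 0)
(21, -8.66)
(16, -17.321)
(6, -17.321)
(7, -17.321)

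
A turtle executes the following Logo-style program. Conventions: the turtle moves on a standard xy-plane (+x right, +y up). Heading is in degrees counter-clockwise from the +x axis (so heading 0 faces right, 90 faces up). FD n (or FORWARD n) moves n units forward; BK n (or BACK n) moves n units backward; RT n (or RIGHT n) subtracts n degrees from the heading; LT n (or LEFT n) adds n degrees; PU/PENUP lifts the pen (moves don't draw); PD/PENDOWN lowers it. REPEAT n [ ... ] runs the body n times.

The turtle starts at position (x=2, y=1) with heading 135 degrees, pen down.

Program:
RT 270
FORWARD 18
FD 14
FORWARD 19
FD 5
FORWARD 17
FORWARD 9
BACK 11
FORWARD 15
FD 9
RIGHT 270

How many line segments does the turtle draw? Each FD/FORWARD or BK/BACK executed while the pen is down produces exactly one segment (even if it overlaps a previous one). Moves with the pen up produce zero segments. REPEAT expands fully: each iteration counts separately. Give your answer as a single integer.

Executing turtle program step by step:
Start: pos=(2,1), heading=135, pen down
RT 270: heading 135 -> 225
FD 18: (2,1) -> (-10.728,-11.728) [heading=225, draw]
FD 14: (-10.728,-11.728) -> (-20.627,-21.627) [heading=225, draw]
FD 19: (-20.627,-21.627) -> (-34.062,-35.062) [heading=225, draw]
FD 5: (-34.062,-35.062) -> (-37.598,-38.598) [heading=225, draw]
FD 17: (-37.598,-38.598) -> (-49.619,-50.619) [heading=225, draw]
FD 9: (-49.619,-50.619) -> (-55.983,-56.983) [heading=225, draw]
BK 11: (-55.983,-56.983) -> (-48.205,-49.205) [heading=225, draw]
FD 15: (-48.205,-49.205) -> (-58.811,-59.811) [heading=225, draw]
FD 9: (-58.811,-59.811) -> (-65.175,-66.175) [heading=225, draw]
RT 270: heading 225 -> 315
Final: pos=(-65.175,-66.175), heading=315, 9 segment(s) drawn
Segments drawn: 9

Answer: 9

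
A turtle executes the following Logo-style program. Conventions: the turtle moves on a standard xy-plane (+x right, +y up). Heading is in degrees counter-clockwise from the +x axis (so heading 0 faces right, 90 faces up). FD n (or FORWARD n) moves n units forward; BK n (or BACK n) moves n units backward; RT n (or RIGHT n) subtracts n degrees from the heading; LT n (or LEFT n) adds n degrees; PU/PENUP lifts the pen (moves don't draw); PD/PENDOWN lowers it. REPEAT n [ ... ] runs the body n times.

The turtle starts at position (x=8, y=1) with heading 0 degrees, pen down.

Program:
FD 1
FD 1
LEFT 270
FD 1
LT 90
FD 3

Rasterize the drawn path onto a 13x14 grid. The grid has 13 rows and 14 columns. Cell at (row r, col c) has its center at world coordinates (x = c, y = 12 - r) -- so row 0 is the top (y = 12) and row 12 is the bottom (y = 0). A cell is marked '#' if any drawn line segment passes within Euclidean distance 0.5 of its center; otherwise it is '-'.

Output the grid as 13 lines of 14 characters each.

Answer: --------------
--------------
--------------
--------------
--------------
--------------
--------------
--------------
--------------
--------------
--------------
--------###---
----------####

Derivation:
Segment 0: (8,1) -> (9,1)
Segment 1: (9,1) -> (10,1)
Segment 2: (10,1) -> (10,0)
Segment 3: (10,0) -> (13,-0)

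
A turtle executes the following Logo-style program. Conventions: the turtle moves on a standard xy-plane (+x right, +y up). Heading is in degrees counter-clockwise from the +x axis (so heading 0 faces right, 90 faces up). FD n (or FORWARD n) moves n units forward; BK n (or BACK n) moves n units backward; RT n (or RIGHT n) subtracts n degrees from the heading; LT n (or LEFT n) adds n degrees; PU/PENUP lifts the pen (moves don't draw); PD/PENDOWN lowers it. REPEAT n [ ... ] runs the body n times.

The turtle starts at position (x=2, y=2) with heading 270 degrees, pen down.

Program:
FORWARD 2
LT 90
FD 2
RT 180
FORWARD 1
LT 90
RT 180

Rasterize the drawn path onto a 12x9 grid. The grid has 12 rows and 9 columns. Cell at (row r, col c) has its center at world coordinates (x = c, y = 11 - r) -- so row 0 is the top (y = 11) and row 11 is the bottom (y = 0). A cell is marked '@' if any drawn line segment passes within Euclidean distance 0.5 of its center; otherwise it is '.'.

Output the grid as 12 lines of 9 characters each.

Answer: .........
.........
.........
.........
.........
.........
.........
.........
.........
..@......
..@......
..@@@....

Derivation:
Segment 0: (2,2) -> (2,0)
Segment 1: (2,0) -> (4,-0)
Segment 2: (4,-0) -> (3,-0)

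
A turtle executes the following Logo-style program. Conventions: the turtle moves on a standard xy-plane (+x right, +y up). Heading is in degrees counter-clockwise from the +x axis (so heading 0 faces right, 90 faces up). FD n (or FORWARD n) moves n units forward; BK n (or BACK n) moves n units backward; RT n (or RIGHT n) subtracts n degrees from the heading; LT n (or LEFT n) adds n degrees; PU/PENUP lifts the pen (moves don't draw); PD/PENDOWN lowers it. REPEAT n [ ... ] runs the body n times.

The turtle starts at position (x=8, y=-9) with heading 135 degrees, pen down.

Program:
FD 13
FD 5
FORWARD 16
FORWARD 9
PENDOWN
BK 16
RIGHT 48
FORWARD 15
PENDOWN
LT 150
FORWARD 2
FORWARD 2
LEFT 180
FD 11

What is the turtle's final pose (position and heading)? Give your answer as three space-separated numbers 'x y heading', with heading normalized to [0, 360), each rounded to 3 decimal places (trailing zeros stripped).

Executing turtle program step by step:
Start: pos=(8,-9), heading=135, pen down
FD 13: (8,-9) -> (-1.192,0.192) [heading=135, draw]
FD 5: (-1.192,0.192) -> (-4.728,3.728) [heading=135, draw]
FD 16: (-4.728,3.728) -> (-16.042,15.042) [heading=135, draw]
FD 9: (-16.042,15.042) -> (-22.406,21.406) [heading=135, draw]
PD: pen down
BK 16: (-22.406,21.406) -> (-11.092,10.092) [heading=135, draw]
RT 48: heading 135 -> 87
FD 15: (-11.092,10.092) -> (-10.307,25.071) [heading=87, draw]
PD: pen down
LT 150: heading 87 -> 237
FD 2: (-10.307,25.071) -> (-11.396,23.394) [heading=237, draw]
FD 2: (-11.396,23.394) -> (-12.485,21.717) [heading=237, draw]
LT 180: heading 237 -> 57
FD 11: (-12.485,21.717) -> (-6.494,30.942) [heading=57, draw]
Final: pos=(-6.494,30.942), heading=57, 9 segment(s) drawn

Answer: -6.494 30.942 57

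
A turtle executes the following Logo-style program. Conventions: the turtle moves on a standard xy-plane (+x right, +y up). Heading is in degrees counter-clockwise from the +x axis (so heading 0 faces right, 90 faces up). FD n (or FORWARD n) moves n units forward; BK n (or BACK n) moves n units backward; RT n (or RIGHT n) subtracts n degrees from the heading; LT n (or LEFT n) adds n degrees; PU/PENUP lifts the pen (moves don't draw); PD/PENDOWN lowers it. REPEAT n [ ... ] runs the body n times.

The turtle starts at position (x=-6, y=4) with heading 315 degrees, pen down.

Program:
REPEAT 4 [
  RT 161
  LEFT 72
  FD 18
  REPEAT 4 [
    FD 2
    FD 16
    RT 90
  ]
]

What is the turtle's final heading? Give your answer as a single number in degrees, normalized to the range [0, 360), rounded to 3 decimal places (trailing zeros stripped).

Answer: 319

Derivation:
Executing turtle program step by step:
Start: pos=(-6,4), heading=315, pen down
REPEAT 4 [
  -- iteration 1/4 --
  RT 161: heading 315 -> 154
  LT 72: heading 154 -> 226
  FD 18: (-6,4) -> (-18.504,-8.948) [heading=226, draw]
  REPEAT 4 [
    -- iteration 1/4 --
    FD 2: (-18.504,-8.948) -> (-19.893,-10.387) [heading=226, draw]
    FD 16: (-19.893,-10.387) -> (-31.008,-21.896) [heading=226, draw]
    RT 90: heading 226 -> 136
    -- iteration 2/4 --
    FD 2: (-31.008,-21.896) -> (-32.446,-20.507) [heading=136, draw]
    FD 16: (-32.446,-20.507) -> (-43.956,-9.392) [heading=136, draw]
    RT 90: heading 136 -> 46
    -- iteration 3/4 --
    FD 2: (-43.956,-9.392) -> (-42.567,-7.954) [heading=46, draw]
    FD 16: (-42.567,-7.954) -> (-31.452,3.556) [heading=46, draw]
    RT 90: heading 46 -> 316
    -- iteration 4/4 --
    FD 2: (-31.452,3.556) -> (-30.013,2.166) [heading=316, draw]
    FD 16: (-30.013,2.166) -> (-18.504,-8.948) [heading=316, draw]
    RT 90: heading 316 -> 226
  ]
  -- iteration 2/4 --
  RT 161: heading 226 -> 65
  LT 72: heading 65 -> 137
  FD 18: (-18.504,-8.948) -> (-31.668,3.328) [heading=137, draw]
  REPEAT 4 [
    -- iteration 1/4 --
    FD 2: (-31.668,3.328) -> (-33.131,4.692) [heading=137, draw]
    FD 16: (-33.131,4.692) -> (-44.833,15.604) [heading=137, draw]
    RT 90: heading 137 -> 47
    -- iteration 2/4 --
    FD 2: (-44.833,15.604) -> (-43.469,17.067) [heading=47, draw]
    FD 16: (-43.469,17.067) -> (-32.557,28.768) [heading=47, draw]
    RT 90: heading 47 -> 317
    -- iteration 3/4 --
    FD 2: (-32.557,28.768) -> (-31.094,27.404) [heading=317, draw]
    FD 16: (-31.094,27.404) -> (-19.392,16.492) [heading=317, draw]
    RT 90: heading 317 -> 227
    -- iteration 4/4 --
    FD 2: (-19.392,16.492) -> (-20.756,15.03) [heading=227, draw]
    FD 16: (-20.756,15.03) -> (-31.668,3.328) [heading=227, draw]
    RT 90: heading 227 -> 137
  ]
  -- iteration 3/4 --
  RT 161: heading 137 -> 336
  LT 72: heading 336 -> 48
  FD 18: (-31.668,3.328) -> (-19.624,16.704) [heading=48, draw]
  REPEAT 4 [
    -- iteration 1/4 --
    FD 2: (-19.624,16.704) -> (-18.286,18.191) [heading=48, draw]
    FD 16: (-18.286,18.191) -> (-7.58,30.081) [heading=48, draw]
    RT 90: heading 48 -> 318
    -- iteration 2/4 --
    FD 2: (-7.58,30.081) -> (-6.093,28.743) [heading=318, draw]
    FD 16: (-6.093,28.743) -> (5.797,18.037) [heading=318, draw]
    RT 90: heading 318 -> 228
    -- iteration 3/4 --
    FD 2: (5.797,18.037) -> (4.459,16.55) [heading=228, draw]
    FD 16: (4.459,16.55) -> (-6.247,4.66) [heading=228, draw]
    RT 90: heading 228 -> 138
    -- iteration 4/4 --
    FD 2: (-6.247,4.66) -> (-7.734,5.998) [heading=138, draw]
    FD 16: (-7.734,5.998) -> (-19.624,16.704) [heading=138, draw]
    RT 90: heading 138 -> 48
  ]
  -- iteration 4/4 --
  RT 161: heading 48 -> 247
  LT 72: heading 247 -> 319
  FD 18: (-19.624,16.704) -> (-6.039,4.895) [heading=319, draw]
  REPEAT 4 [
    -- iteration 1/4 --
    FD 2: (-6.039,4.895) -> (-4.53,3.583) [heading=319, draw]
    FD 16: (-4.53,3.583) -> (7.546,-6.914) [heading=319, draw]
    RT 90: heading 319 -> 229
    -- iteration 2/4 --
    FD 2: (7.546,-6.914) -> (6.234,-8.423) [heading=229, draw]
    FD 16: (6.234,-8.423) -> (-4.263,-20.498) [heading=229, draw]
    RT 90: heading 229 -> 139
    -- iteration 3/4 --
    FD 2: (-4.263,-20.498) -> (-5.773,-19.186) [heading=139, draw]
    FD 16: (-5.773,-19.186) -> (-17.848,-8.689) [heading=139, draw]
    RT 90: heading 139 -> 49
    -- iteration 4/4 --
    FD 2: (-17.848,-8.689) -> (-16.536,-7.18) [heading=49, draw]
    FD 16: (-16.536,-7.18) -> (-6.039,4.895) [heading=49, draw]
    RT 90: heading 49 -> 319
  ]
]
Final: pos=(-6.039,4.895), heading=319, 36 segment(s) drawn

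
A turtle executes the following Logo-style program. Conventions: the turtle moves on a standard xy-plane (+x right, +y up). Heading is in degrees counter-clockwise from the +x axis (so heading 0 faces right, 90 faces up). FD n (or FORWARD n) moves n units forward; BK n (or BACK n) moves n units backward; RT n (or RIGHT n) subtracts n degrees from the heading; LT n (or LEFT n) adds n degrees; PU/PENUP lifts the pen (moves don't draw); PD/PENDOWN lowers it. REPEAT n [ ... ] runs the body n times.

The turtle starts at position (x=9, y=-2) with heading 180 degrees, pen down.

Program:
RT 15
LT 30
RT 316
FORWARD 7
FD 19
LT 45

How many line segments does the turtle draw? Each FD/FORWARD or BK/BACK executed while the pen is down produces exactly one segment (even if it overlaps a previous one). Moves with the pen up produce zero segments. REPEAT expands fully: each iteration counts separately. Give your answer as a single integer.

Answer: 2

Derivation:
Executing turtle program step by step:
Start: pos=(9,-2), heading=180, pen down
RT 15: heading 180 -> 165
LT 30: heading 165 -> 195
RT 316: heading 195 -> 239
FD 7: (9,-2) -> (5.395,-8) [heading=239, draw]
FD 19: (5.395,-8) -> (-4.391,-24.286) [heading=239, draw]
LT 45: heading 239 -> 284
Final: pos=(-4.391,-24.286), heading=284, 2 segment(s) drawn
Segments drawn: 2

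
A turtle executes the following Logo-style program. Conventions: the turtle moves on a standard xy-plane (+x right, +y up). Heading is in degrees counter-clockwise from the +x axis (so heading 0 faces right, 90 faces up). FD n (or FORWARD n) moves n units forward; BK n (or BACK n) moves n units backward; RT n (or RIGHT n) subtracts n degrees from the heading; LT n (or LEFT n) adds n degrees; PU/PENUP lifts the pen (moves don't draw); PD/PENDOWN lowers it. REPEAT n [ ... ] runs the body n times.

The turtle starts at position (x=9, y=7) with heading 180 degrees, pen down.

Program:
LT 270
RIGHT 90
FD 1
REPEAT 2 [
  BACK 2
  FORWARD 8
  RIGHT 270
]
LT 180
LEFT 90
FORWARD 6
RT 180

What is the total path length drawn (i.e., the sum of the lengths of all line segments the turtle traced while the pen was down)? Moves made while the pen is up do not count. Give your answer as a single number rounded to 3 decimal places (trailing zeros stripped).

Executing turtle program step by step:
Start: pos=(9,7), heading=180, pen down
LT 270: heading 180 -> 90
RT 90: heading 90 -> 0
FD 1: (9,7) -> (10,7) [heading=0, draw]
REPEAT 2 [
  -- iteration 1/2 --
  BK 2: (10,7) -> (8,7) [heading=0, draw]
  FD 8: (8,7) -> (16,7) [heading=0, draw]
  RT 270: heading 0 -> 90
  -- iteration 2/2 --
  BK 2: (16,7) -> (16,5) [heading=90, draw]
  FD 8: (16,5) -> (16,13) [heading=90, draw]
  RT 270: heading 90 -> 180
]
LT 180: heading 180 -> 0
LT 90: heading 0 -> 90
FD 6: (16,13) -> (16,19) [heading=90, draw]
RT 180: heading 90 -> 270
Final: pos=(16,19), heading=270, 6 segment(s) drawn

Segment lengths:
  seg 1: (9,7) -> (10,7), length = 1
  seg 2: (10,7) -> (8,7), length = 2
  seg 3: (8,7) -> (16,7), length = 8
  seg 4: (16,7) -> (16,5), length = 2
  seg 5: (16,5) -> (16,13), length = 8
  seg 6: (16,13) -> (16,19), length = 6
Total = 27

Answer: 27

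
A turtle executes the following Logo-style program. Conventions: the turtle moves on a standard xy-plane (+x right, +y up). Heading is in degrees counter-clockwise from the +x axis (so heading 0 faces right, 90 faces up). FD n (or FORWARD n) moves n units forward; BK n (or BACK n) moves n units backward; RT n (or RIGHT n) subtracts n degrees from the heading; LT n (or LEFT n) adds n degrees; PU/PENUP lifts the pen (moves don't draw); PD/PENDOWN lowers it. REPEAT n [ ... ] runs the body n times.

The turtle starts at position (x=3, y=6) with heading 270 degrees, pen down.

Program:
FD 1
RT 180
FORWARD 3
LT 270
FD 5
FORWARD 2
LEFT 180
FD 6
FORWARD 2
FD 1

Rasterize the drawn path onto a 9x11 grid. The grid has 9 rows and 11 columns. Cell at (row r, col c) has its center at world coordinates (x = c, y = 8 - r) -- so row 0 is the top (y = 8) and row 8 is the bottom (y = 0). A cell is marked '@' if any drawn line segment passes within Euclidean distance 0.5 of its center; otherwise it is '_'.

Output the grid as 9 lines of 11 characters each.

Answer: _@@@@@@@@@@
___@_______
___@_______
___@_______
___________
___________
___________
___________
___________

Derivation:
Segment 0: (3,6) -> (3,5)
Segment 1: (3,5) -> (3,8)
Segment 2: (3,8) -> (8,8)
Segment 3: (8,8) -> (10,8)
Segment 4: (10,8) -> (4,8)
Segment 5: (4,8) -> (2,8)
Segment 6: (2,8) -> (1,8)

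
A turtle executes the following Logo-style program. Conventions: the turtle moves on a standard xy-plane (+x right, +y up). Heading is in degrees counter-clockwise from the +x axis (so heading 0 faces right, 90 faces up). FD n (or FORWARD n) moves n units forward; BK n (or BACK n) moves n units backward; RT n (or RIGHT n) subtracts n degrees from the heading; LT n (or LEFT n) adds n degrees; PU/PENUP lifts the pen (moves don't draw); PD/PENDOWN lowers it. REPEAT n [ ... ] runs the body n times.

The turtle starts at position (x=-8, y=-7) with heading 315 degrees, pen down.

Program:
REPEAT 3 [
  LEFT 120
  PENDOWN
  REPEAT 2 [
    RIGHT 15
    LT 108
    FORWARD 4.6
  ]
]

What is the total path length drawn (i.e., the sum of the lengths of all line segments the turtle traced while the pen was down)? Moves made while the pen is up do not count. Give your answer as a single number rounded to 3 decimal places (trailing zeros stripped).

Executing turtle program step by step:
Start: pos=(-8,-7), heading=315, pen down
REPEAT 3 [
  -- iteration 1/3 --
  LT 120: heading 315 -> 75
  PD: pen down
  REPEAT 2 [
    -- iteration 1/2 --
    RT 15: heading 75 -> 60
    LT 108: heading 60 -> 168
    FD 4.6: (-8,-7) -> (-12.499,-6.044) [heading=168, draw]
    -- iteration 2/2 --
    RT 15: heading 168 -> 153
    LT 108: heading 153 -> 261
    FD 4.6: (-12.499,-6.044) -> (-13.219,-10.587) [heading=261, draw]
  ]
  -- iteration 2/3 --
  LT 120: heading 261 -> 21
  PD: pen down
  REPEAT 2 [
    -- iteration 1/2 --
    RT 15: heading 21 -> 6
    LT 108: heading 6 -> 114
    FD 4.6: (-13.219,-10.587) -> (-15.09,-6.385) [heading=114, draw]
    -- iteration 2/2 --
    RT 15: heading 114 -> 99
    LT 108: heading 99 -> 207
    FD 4.6: (-15.09,-6.385) -> (-19.189,-8.473) [heading=207, draw]
  ]
  -- iteration 3/3 --
  LT 120: heading 207 -> 327
  PD: pen down
  REPEAT 2 [
    -- iteration 1/2 --
    RT 15: heading 327 -> 312
    LT 108: heading 312 -> 60
    FD 4.6: (-19.189,-8.473) -> (-16.889,-4.489) [heading=60, draw]
    -- iteration 2/2 --
    RT 15: heading 60 -> 45
    LT 108: heading 45 -> 153
    FD 4.6: (-16.889,-4.489) -> (-20.987,-2.401) [heading=153, draw]
  ]
]
Final: pos=(-20.987,-2.401), heading=153, 6 segment(s) drawn

Segment lengths:
  seg 1: (-8,-7) -> (-12.499,-6.044), length = 4.6
  seg 2: (-12.499,-6.044) -> (-13.219,-10.587), length = 4.6
  seg 3: (-13.219,-10.587) -> (-15.09,-6.385), length = 4.6
  seg 4: (-15.09,-6.385) -> (-19.189,-8.473), length = 4.6
  seg 5: (-19.189,-8.473) -> (-16.889,-4.489), length = 4.6
  seg 6: (-16.889,-4.489) -> (-20.987,-2.401), length = 4.6
Total = 27.6

Answer: 27.6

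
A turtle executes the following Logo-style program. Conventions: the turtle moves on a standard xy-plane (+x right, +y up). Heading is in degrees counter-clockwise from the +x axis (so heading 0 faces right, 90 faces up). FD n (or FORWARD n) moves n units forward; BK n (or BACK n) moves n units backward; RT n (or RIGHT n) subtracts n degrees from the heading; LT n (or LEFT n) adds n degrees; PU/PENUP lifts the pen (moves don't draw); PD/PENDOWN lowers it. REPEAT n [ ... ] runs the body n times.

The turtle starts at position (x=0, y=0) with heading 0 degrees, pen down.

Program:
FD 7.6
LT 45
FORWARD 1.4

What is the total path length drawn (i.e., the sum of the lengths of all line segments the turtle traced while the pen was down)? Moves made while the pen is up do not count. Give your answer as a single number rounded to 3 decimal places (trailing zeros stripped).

Executing turtle program step by step:
Start: pos=(0,0), heading=0, pen down
FD 7.6: (0,0) -> (7.6,0) [heading=0, draw]
LT 45: heading 0 -> 45
FD 1.4: (7.6,0) -> (8.59,0.99) [heading=45, draw]
Final: pos=(8.59,0.99), heading=45, 2 segment(s) drawn

Segment lengths:
  seg 1: (0,0) -> (7.6,0), length = 7.6
  seg 2: (7.6,0) -> (8.59,0.99), length = 1.4
Total = 9

Answer: 9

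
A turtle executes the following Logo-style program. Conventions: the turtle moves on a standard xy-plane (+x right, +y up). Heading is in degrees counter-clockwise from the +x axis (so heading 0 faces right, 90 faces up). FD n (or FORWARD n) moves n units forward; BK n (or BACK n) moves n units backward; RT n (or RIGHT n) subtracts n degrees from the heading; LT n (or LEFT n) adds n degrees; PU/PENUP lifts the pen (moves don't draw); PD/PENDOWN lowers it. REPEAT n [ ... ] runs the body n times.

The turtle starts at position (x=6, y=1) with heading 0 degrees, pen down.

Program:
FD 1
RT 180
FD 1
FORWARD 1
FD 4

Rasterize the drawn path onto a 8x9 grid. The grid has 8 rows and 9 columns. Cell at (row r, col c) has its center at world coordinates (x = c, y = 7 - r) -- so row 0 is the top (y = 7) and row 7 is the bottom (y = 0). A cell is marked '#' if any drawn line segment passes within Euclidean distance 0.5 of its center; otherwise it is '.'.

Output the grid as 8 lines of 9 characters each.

Answer: .........
.........
.........
.........
.........
.........
.#######.
.........

Derivation:
Segment 0: (6,1) -> (7,1)
Segment 1: (7,1) -> (6,1)
Segment 2: (6,1) -> (5,1)
Segment 3: (5,1) -> (1,1)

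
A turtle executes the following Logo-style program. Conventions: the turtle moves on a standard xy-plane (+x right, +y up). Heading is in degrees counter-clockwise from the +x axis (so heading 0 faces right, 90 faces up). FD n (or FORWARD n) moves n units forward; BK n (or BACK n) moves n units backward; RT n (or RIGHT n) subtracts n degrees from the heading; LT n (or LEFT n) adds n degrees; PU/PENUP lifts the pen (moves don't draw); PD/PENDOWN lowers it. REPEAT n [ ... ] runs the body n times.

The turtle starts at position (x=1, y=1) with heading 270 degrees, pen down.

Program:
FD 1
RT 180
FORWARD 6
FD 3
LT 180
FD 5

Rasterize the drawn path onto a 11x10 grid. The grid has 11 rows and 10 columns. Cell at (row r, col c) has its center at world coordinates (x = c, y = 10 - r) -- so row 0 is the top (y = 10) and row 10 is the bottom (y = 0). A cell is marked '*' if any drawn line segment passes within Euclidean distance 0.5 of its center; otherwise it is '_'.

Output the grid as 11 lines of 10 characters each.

Answer: __________
_*________
_*________
_*________
_*________
_*________
_*________
_*________
_*________
_*________
_*________

Derivation:
Segment 0: (1,1) -> (1,0)
Segment 1: (1,0) -> (1,6)
Segment 2: (1,6) -> (1,9)
Segment 3: (1,9) -> (1,4)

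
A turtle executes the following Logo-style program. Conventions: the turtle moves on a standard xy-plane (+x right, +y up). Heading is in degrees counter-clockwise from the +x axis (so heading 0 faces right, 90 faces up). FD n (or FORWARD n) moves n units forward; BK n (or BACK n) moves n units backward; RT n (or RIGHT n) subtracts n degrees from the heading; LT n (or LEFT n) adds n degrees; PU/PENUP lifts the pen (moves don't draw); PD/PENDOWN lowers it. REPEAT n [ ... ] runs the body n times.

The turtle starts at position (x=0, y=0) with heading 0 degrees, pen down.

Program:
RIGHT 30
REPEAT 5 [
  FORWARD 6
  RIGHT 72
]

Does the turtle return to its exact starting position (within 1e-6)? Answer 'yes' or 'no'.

Answer: yes

Derivation:
Executing turtle program step by step:
Start: pos=(0,0), heading=0, pen down
RT 30: heading 0 -> 330
REPEAT 5 [
  -- iteration 1/5 --
  FD 6: (0,0) -> (5.196,-3) [heading=330, draw]
  RT 72: heading 330 -> 258
  -- iteration 2/5 --
  FD 6: (5.196,-3) -> (3.949,-8.869) [heading=258, draw]
  RT 72: heading 258 -> 186
  -- iteration 3/5 --
  FD 6: (3.949,-8.869) -> (-2.018,-9.496) [heading=186, draw]
  RT 72: heading 186 -> 114
  -- iteration 4/5 --
  FD 6: (-2.018,-9.496) -> (-4.459,-4.015) [heading=114, draw]
  RT 72: heading 114 -> 42
  -- iteration 5/5 --
  FD 6: (-4.459,-4.015) -> (0,0) [heading=42, draw]
  RT 72: heading 42 -> 330
]
Final: pos=(0,0), heading=330, 5 segment(s) drawn

Start position: (0, 0)
Final position: (0, 0)
Distance = 0; < 1e-6 -> CLOSED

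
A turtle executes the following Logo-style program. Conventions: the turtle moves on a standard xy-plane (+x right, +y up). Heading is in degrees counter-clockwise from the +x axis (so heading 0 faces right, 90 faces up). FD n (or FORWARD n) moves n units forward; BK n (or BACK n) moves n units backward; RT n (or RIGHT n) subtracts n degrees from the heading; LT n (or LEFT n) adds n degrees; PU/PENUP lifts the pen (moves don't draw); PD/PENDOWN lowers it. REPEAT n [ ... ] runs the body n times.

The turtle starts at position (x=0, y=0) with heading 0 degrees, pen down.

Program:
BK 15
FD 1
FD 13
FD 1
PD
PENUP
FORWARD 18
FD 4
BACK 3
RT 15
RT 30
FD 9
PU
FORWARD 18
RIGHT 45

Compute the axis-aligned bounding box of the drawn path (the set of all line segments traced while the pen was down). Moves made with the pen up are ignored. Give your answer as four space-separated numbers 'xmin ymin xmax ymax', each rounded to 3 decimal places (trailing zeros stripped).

Answer: -15 0 0 0

Derivation:
Executing turtle program step by step:
Start: pos=(0,0), heading=0, pen down
BK 15: (0,0) -> (-15,0) [heading=0, draw]
FD 1: (-15,0) -> (-14,0) [heading=0, draw]
FD 13: (-14,0) -> (-1,0) [heading=0, draw]
FD 1: (-1,0) -> (0,0) [heading=0, draw]
PD: pen down
PU: pen up
FD 18: (0,0) -> (18,0) [heading=0, move]
FD 4: (18,0) -> (22,0) [heading=0, move]
BK 3: (22,0) -> (19,0) [heading=0, move]
RT 15: heading 0 -> 345
RT 30: heading 345 -> 315
FD 9: (19,0) -> (25.364,-6.364) [heading=315, move]
PU: pen up
FD 18: (25.364,-6.364) -> (38.092,-19.092) [heading=315, move]
RT 45: heading 315 -> 270
Final: pos=(38.092,-19.092), heading=270, 4 segment(s) drawn

Segment endpoints: x in {-15, -14, -1, 0}, y in {0}
xmin=-15, ymin=0, xmax=0, ymax=0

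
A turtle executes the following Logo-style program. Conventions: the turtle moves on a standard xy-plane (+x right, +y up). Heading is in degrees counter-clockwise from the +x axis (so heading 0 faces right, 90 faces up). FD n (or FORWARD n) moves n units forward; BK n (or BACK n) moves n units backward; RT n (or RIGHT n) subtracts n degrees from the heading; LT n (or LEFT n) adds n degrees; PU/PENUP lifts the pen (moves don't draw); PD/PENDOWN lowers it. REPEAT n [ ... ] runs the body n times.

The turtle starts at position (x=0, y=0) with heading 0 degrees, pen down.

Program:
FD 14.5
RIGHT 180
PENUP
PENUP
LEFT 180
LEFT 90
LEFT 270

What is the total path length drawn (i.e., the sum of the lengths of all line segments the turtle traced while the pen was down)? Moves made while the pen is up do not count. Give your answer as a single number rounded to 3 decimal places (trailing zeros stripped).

Answer: 14.5

Derivation:
Executing turtle program step by step:
Start: pos=(0,0), heading=0, pen down
FD 14.5: (0,0) -> (14.5,0) [heading=0, draw]
RT 180: heading 0 -> 180
PU: pen up
PU: pen up
LT 180: heading 180 -> 0
LT 90: heading 0 -> 90
LT 270: heading 90 -> 0
Final: pos=(14.5,0), heading=0, 1 segment(s) drawn

Segment lengths:
  seg 1: (0,0) -> (14.5,0), length = 14.5
Total = 14.5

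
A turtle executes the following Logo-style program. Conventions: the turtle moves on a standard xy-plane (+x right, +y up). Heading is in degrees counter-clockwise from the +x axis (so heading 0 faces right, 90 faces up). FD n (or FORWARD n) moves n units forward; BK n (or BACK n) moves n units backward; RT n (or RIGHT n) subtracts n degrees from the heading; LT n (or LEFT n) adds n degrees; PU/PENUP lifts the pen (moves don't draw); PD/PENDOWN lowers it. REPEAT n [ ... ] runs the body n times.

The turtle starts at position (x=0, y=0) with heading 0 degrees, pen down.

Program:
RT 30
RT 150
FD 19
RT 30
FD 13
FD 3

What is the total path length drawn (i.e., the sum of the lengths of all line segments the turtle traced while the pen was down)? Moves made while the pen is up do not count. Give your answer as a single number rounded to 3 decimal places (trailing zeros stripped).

Executing turtle program step by step:
Start: pos=(0,0), heading=0, pen down
RT 30: heading 0 -> 330
RT 150: heading 330 -> 180
FD 19: (0,0) -> (-19,0) [heading=180, draw]
RT 30: heading 180 -> 150
FD 13: (-19,0) -> (-30.258,6.5) [heading=150, draw]
FD 3: (-30.258,6.5) -> (-32.856,8) [heading=150, draw]
Final: pos=(-32.856,8), heading=150, 3 segment(s) drawn

Segment lengths:
  seg 1: (0,0) -> (-19,0), length = 19
  seg 2: (-19,0) -> (-30.258,6.5), length = 13
  seg 3: (-30.258,6.5) -> (-32.856,8), length = 3
Total = 35

Answer: 35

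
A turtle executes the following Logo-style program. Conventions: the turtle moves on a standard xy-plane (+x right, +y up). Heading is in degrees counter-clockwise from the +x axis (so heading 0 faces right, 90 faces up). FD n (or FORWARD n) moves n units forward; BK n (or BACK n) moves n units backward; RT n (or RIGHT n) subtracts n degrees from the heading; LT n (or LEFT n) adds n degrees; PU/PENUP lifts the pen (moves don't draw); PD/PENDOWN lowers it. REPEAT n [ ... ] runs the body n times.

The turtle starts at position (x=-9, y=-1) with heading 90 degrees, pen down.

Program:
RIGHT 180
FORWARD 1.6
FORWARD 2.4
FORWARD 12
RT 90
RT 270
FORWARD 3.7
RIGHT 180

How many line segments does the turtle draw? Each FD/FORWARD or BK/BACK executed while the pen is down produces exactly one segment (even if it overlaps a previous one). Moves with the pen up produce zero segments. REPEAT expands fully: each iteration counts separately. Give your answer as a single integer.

Answer: 4

Derivation:
Executing turtle program step by step:
Start: pos=(-9,-1), heading=90, pen down
RT 180: heading 90 -> 270
FD 1.6: (-9,-1) -> (-9,-2.6) [heading=270, draw]
FD 2.4: (-9,-2.6) -> (-9,-5) [heading=270, draw]
FD 12: (-9,-5) -> (-9,-17) [heading=270, draw]
RT 90: heading 270 -> 180
RT 270: heading 180 -> 270
FD 3.7: (-9,-17) -> (-9,-20.7) [heading=270, draw]
RT 180: heading 270 -> 90
Final: pos=(-9,-20.7), heading=90, 4 segment(s) drawn
Segments drawn: 4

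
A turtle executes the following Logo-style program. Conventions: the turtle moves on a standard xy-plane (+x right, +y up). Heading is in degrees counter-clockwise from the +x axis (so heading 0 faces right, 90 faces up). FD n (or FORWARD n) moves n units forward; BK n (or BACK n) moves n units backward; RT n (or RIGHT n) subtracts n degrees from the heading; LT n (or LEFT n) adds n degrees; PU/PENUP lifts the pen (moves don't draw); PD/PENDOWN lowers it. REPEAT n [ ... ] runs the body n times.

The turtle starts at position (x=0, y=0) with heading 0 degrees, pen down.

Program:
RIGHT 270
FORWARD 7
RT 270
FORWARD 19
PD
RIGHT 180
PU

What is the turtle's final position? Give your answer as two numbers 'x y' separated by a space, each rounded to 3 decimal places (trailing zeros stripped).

Answer: -19 7

Derivation:
Executing turtle program step by step:
Start: pos=(0,0), heading=0, pen down
RT 270: heading 0 -> 90
FD 7: (0,0) -> (0,7) [heading=90, draw]
RT 270: heading 90 -> 180
FD 19: (0,7) -> (-19,7) [heading=180, draw]
PD: pen down
RT 180: heading 180 -> 0
PU: pen up
Final: pos=(-19,7), heading=0, 2 segment(s) drawn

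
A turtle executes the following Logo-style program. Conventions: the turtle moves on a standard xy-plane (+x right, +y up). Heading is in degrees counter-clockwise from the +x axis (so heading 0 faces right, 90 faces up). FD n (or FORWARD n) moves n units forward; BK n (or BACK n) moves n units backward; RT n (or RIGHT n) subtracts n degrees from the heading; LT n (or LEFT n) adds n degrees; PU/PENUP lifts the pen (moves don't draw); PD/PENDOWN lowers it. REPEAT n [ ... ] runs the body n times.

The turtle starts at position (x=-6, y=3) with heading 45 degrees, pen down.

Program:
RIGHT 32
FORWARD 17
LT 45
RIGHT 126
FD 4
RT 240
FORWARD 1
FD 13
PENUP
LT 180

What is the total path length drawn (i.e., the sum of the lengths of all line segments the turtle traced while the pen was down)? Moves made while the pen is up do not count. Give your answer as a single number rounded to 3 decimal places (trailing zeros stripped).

Executing turtle program step by step:
Start: pos=(-6,3), heading=45, pen down
RT 32: heading 45 -> 13
FD 17: (-6,3) -> (10.564,6.824) [heading=13, draw]
LT 45: heading 13 -> 58
RT 126: heading 58 -> 292
FD 4: (10.564,6.824) -> (12.063,3.115) [heading=292, draw]
RT 240: heading 292 -> 52
FD 1: (12.063,3.115) -> (12.678,3.903) [heading=52, draw]
FD 13: (12.678,3.903) -> (20.682,14.148) [heading=52, draw]
PU: pen up
LT 180: heading 52 -> 232
Final: pos=(20.682,14.148), heading=232, 4 segment(s) drawn

Segment lengths:
  seg 1: (-6,3) -> (10.564,6.824), length = 17
  seg 2: (10.564,6.824) -> (12.063,3.115), length = 4
  seg 3: (12.063,3.115) -> (12.678,3.903), length = 1
  seg 4: (12.678,3.903) -> (20.682,14.148), length = 13
Total = 35

Answer: 35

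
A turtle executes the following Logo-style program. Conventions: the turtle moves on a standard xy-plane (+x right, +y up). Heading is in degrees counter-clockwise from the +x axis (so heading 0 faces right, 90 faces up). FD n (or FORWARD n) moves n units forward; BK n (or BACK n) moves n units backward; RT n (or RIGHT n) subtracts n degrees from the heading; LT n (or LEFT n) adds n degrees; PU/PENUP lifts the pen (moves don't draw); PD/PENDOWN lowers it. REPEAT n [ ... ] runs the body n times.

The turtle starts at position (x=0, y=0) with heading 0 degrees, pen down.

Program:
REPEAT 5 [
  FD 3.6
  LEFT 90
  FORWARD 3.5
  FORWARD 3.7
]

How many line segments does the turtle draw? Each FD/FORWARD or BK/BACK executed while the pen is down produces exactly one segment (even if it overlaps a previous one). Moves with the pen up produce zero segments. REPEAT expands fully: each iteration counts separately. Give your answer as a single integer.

Answer: 15

Derivation:
Executing turtle program step by step:
Start: pos=(0,0), heading=0, pen down
REPEAT 5 [
  -- iteration 1/5 --
  FD 3.6: (0,0) -> (3.6,0) [heading=0, draw]
  LT 90: heading 0 -> 90
  FD 3.5: (3.6,0) -> (3.6,3.5) [heading=90, draw]
  FD 3.7: (3.6,3.5) -> (3.6,7.2) [heading=90, draw]
  -- iteration 2/5 --
  FD 3.6: (3.6,7.2) -> (3.6,10.8) [heading=90, draw]
  LT 90: heading 90 -> 180
  FD 3.5: (3.6,10.8) -> (0.1,10.8) [heading=180, draw]
  FD 3.7: (0.1,10.8) -> (-3.6,10.8) [heading=180, draw]
  -- iteration 3/5 --
  FD 3.6: (-3.6,10.8) -> (-7.2,10.8) [heading=180, draw]
  LT 90: heading 180 -> 270
  FD 3.5: (-7.2,10.8) -> (-7.2,7.3) [heading=270, draw]
  FD 3.7: (-7.2,7.3) -> (-7.2,3.6) [heading=270, draw]
  -- iteration 4/5 --
  FD 3.6: (-7.2,3.6) -> (-7.2,0) [heading=270, draw]
  LT 90: heading 270 -> 0
  FD 3.5: (-7.2,0) -> (-3.7,0) [heading=0, draw]
  FD 3.7: (-3.7,0) -> (0,0) [heading=0, draw]
  -- iteration 5/5 --
  FD 3.6: (0,0) -> (3.6,0) [heading=0, draw]
  LT 90: heading 0 -> 90
  FD 3.5: (3.6,0) -> (3.6,3.5) [heading=90, draw]
  FD 3.7: (3.6,3.5) -> (3.6,7.2) [heading=90, draw]
]
Final: pos=(3.6,7.2), heading=90, 15 segment(s) drawn
Segments drawn: 15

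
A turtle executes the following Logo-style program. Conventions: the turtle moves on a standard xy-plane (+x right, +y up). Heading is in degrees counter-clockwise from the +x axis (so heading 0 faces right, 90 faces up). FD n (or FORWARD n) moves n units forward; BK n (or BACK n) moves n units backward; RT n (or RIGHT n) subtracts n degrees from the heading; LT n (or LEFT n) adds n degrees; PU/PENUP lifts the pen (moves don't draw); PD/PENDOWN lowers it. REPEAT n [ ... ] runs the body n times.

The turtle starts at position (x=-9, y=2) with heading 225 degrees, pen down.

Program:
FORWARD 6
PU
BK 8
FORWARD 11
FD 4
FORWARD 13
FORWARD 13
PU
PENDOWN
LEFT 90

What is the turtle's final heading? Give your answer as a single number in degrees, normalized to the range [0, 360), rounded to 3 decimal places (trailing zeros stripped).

Executing turtle program step by step:
Start: pos=(-9,2), heading=225, pen down
FD 6: (-9,2) -> (-13.243,-2.243) [heading=225, draw]
PU: pen up
BK 8: (-13.243,-2.243) -> (-7.586,3.414) [heading=225, move]
FD 11: (-7.586,3.414) -> (-15.364,-4.364) [heading=225, move]
FD 4: (-15.364,-4.364) -> (-18.192,-7.192) [heading=225, move]
FD 13: (-18.192,-7.192) -> (-27.385,-16.385) [heading=225, move]
FD 13: (-27.385,-16.385) -> (-36.577,-25.577) [heading=225, move]
PU: pen up
PD: pen down
LT 90: heading 225 -> 315
Final: pos=(-36.577,-25.577), heading=315, 1 segment(s) drawn

Answer: 315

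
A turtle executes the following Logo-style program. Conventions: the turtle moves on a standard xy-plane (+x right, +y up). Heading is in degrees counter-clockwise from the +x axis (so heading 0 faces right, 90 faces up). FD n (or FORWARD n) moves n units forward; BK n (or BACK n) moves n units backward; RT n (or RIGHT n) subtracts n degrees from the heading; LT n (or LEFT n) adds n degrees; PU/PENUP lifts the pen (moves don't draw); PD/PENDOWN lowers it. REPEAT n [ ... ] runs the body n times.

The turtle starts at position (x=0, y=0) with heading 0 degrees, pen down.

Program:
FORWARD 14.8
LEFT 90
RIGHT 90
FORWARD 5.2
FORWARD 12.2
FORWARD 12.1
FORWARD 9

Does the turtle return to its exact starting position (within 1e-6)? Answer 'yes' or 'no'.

Executing turtle program step by step:
Start: pos=(0,0), heading=0, pen down
FD 14.8: (0,0) -> (14.8,0) [heading=0, draw]
LT 90: heading 0 -> 90
RT 90: heading 90 -> 0
FD 5.2: (14.8,0) -> (20,0) [heading=0, draw]
FD 12.2: (20,0) -> (32.2,0) [heading=0, draw]
FD 12.1: (32.2,0) -> (44.3,0) [heading=0, draw]
FD 9: (44.3,0) -> (53.3,0) [heading=0, draw]
Final: pos=(53.3,0), heading=0, 5 segment(s) drawn

Start position: (0, 0)
Final position: (53.3, 0)
Distance = 53.3; >= 1e-6 -> NOT closed

Answer: no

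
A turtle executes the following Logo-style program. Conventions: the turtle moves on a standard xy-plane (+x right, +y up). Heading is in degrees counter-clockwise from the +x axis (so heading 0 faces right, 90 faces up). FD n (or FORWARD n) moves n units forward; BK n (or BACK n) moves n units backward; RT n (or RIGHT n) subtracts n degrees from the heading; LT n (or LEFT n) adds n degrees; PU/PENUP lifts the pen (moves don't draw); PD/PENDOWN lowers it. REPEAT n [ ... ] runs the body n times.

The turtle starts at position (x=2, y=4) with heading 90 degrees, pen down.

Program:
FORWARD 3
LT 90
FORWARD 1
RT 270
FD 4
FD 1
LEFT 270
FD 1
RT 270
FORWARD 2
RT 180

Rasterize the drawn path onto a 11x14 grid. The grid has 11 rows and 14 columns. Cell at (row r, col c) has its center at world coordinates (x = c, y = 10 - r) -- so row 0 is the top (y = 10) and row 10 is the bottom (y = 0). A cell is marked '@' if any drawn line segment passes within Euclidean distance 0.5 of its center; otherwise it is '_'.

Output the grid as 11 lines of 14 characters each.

Answer: ______________
______________
______________
_@@___________
_@@___________
_@@___________
_@@___________
_@____________
@@____________
@_____________
@_____________

Derivation:
Segment 0: (2,4) -> (2,7)
Segment 1: (2,7) -> (1,7)
Segment 2: (1,7) -> (1,3)
Segment 3: (1,3) -> (1,2)
Segment 4: (1,2) -> (0,2)
Segment 5: (0,2) -> (0,0)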